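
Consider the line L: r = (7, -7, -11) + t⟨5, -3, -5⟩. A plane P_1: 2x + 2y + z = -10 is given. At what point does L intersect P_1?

Substitute r = (7, -7, -11) + t(5, -3, -5) into the plane: -11 + (-1)t = -10, so t = -1.
Intersection: (7, -7, -11) + (-1)·(5, -3, -5) = (2, -4, -6).

(2, -4, -6)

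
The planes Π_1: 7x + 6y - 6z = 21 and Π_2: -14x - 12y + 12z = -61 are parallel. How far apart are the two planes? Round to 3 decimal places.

Rescale Π_2 by 1/(-2): 7x + 6y - 6z = 61/2. Then distance = |21 − (61/2)| / √121 ≈ 0.864.

0.864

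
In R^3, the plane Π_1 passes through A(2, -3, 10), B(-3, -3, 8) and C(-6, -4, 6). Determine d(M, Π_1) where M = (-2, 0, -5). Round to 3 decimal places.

11.777

AB = (-5, 0, -2), AC = (-8, -1, -4); a normal to Π_1 is AB × AC = (-2, -4, 5).
Using A: Π_1 has equation -2x - 4y + 5z = 58.
n·M − d = (-2)·(-2) + (-4)·(0) + (5)·(-5) − 58 = -79; |n| = √45.
Distance = |-79| / √45 = 79/√45 ≈ 11.777.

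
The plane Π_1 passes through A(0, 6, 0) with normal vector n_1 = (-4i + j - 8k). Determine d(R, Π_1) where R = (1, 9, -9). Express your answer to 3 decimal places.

7.889

Π_1: n_1·r = n_1·A gives -4x + y - 8z = 6.
n·R − d = (-4)·(1) + (1)·(9) + (-8)·(-9) − 6 = 71; |n| = √81.
Distance = |71| / √81 = 71/√81 ≈ 7.889.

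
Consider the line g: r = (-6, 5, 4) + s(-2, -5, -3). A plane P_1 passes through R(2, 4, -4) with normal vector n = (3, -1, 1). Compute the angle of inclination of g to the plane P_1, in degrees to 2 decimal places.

P_1: n·r = n·R gives 3x - y + z = -2.
sin θ = |n·v| / (|n||v|) = |-4| / (√11 · √38) = 0.19565.
θ ≈ 11.28°.

11.28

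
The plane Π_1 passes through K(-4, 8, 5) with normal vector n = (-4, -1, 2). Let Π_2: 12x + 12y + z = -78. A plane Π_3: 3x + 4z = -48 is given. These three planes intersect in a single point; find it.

(-8, 2, -6)

Π_1: n·r = n·K gives -4x - y + 2z = 18.
Solving the 3×3 linear system -4x - y + 2z = 18, 12x + 12y + z = -78, 3x + 4z = -48 (e.g. by elimination or Cramer's rule, determinant = -219) gives (-8, 2, -6).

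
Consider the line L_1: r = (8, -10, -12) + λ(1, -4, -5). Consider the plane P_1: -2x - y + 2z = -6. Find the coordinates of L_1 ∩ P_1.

Substitute r = (8, -10, -12) + t(1, -4, -5) into the plane: -30 + (-8)t = -6, so t = -3.
Intersection: (8, -10, -12) + (-3)·(1, -4, -5) = (5, 2, 3).

(5, 2, 3)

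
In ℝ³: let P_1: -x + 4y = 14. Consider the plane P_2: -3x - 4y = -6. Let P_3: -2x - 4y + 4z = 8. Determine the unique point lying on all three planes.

(-2, 3, 4)

Solving the 3×3 linear system -x + 4y = 14, -3x - 4y = -6, -2x - 4y + 4z = 8 (e.g. by elimination or Cramer's rule, determinant = 64) gives (-2, 3, 4).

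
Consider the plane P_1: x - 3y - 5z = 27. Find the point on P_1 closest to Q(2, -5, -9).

Foot = Q − λn with λ = (n·Q − d)/|n|² = (62 − 27)/35 = 1.
Foot = (2, -5, -9) − 1·(1, -3, -5) = (1, -2, -4).

(1, -2, -4)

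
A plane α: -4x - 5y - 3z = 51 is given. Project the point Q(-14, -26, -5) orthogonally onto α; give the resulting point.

(-2, -11, 4)

Foot = Q − λn with λ = (n·Q − d)/|n|² = (201 − 51)/50 = 3.
Foot = (-14, -26, -5) − 3·(-4, -5, -3) = (-2, -11, 4).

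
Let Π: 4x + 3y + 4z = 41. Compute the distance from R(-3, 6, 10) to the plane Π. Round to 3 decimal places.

0.781

n·R − d = (4)·(-3) + (3)·(6) + (4)·(10) − 41 = 5; |n| = √41.
Distance = |5| / √41 = 5/√41 ≈ 0.781.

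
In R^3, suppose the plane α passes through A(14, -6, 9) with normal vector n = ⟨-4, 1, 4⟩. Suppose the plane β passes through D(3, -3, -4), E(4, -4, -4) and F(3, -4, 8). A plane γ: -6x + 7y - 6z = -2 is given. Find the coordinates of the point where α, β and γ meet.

(2, -2, -4)

α: n·r = n·A gives -4x + y + 4z = -26.
DE = (1, -1, 0), DF = (0, -1, 12); a normal to β is DE × DF = (-12, -12, -1).
Using D: β has equation -12x - 12y - z = 4.
Solving the 3×3 linear system -4x + y + 4z = -26, -12x - 12y - z = 4, -6x + 7y - 6z = -2 (e.g. by elimination or Cramer's rule, determinant = -1006) gives (2, -2, -4).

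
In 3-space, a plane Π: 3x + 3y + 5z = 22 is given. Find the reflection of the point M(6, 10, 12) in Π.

λ = (n·M − d)/|n|² = (108 − 22)/43 = 2.
Reflection = M − 2λn = (6, 10, 12) − 4·(3, 3, 5) = (-6, -2, -8).

(-6, -2, -8)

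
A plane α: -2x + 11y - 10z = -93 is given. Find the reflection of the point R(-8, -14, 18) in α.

(-12, 8, -2)

λ = (n·R − d)/|n|² = (-318 − (-93))/225 = -1.
Reflection = R − 2λn = (-8, -14, 18) − (-2)·(-2, 11, -10) = (-12, 8, -2).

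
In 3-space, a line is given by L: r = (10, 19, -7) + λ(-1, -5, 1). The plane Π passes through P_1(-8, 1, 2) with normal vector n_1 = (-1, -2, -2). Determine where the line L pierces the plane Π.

(6, -1, -3)

Π: n_1·r = n_1·P_1 gives -x - 2y - 2z = 2.
Substitute r = (10, 19, -7) + t(-1, -5, 1) into the plane: -34 + 9t = 2, so t = 4.
Intersection: (10, 19, -7) + 4·(-1, -5, 1) = (6, -1, -3).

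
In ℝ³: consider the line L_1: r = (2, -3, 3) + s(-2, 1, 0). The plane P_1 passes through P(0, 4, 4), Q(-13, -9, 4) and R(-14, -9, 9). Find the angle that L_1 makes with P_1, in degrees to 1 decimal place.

69.9

PQ = (-13, -13, 0), PR = (-14, -13, 5); a normal to P_1 is PQ × PR = (-65, 65, -13).
Using P: P_1 has equation -65x + 65y - 13z = 208.
sin θ = |n·v| / (|n||v|) = |195| / (√8619 · √5) = 0.93934.
θ ≈ 69.9°.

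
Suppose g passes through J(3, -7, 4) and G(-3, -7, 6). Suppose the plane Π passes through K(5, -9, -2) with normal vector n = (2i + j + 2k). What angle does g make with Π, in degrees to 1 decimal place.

A direction vector for g is G − J = (-6, 0, 2).
Π: n·r = n·K gives 2x + y + 2z = -3.
sin θ = |n·v| / (|n||v|) = |-8| / (√9 · √40) = 0.42164.
θ ≈ 24.9°.

24.9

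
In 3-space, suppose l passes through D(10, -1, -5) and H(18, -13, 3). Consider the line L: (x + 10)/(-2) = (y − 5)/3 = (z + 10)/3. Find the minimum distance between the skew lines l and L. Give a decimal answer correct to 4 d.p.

13.3128

A direction vector for l is H − D = (8, -12, 8).
L has direction (-2, 3, 3) through (-10, 5, -10).
Common perpendicular direction n = (8, -12, 8) × (-2, 3, 3) = (-60, -40, 0).
With w = (-10, 5, -10) − (10, -1, -5) = (-20, 6, -5), w · n = 960.
Distance = |w · n| / |n| = |960| / √5200 ≈ 13.3128.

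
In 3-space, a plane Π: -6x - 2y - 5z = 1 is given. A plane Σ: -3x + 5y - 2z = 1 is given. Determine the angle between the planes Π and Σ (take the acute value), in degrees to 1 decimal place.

68.8

cos θ = |n₁·n₂| / (|n₁||n₂|) = |18| / (√65 · √38).
θ = arccos(0.36218) ≈ 68.8°.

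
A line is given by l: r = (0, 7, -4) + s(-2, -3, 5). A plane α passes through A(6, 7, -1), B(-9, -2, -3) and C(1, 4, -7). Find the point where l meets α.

(-4, 1, 6)

AB = (-15, -9, -2), AC = (-5, -3, -6); a normal to α is AB × AC = (48, -80, 0).
Using A: α has equation 48x - 80y = -272.
Substitute r = (0, 7, -4) + t(-2, -3, 5) into the plane: -560 + 144t = -272, so t = 2.
Intersection: (0, 7, -4) + 2·(-2, -3, 5) = (-4, 1, 6).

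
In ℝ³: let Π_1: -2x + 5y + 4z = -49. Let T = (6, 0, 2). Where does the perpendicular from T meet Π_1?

Foot = T − λn with λ = (n·T − d)/|n|² = (-4 − (-49))/45 = 1.
Foot = (6, 0, 2) − 1·(-2, 5, 4) = (8, -5, -2).

(8, -5, -2)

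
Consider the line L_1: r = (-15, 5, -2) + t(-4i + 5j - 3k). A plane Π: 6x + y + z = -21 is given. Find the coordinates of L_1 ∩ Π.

Substitute r = (-15, 5, -2) + t(-4, 5, -3) into the plane: -87 + (-22)t = -21, so t = -3.
Intersection: (-15, 5, -2) + (-3)·(-4, 5, -3) = (-3, -10, 7).

(-3, -10, 7)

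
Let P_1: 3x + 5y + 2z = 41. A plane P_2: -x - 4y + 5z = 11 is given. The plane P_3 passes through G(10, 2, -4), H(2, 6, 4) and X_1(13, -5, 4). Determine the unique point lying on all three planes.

(3, 4, 6)

GH = (-8, 4, 8), GX_1 = (3, -7, 8); a normal to P_3 is GH × GX_1 = (88, 88, 44).
Using G: P_3 has equation 88x + 88y + 44z = 880.
Solving the 3×3 linear system 3x + 5y + 2z = 41, -x - 4y + 5z = 11, 88x + 88y + 44z = 880 (e.g. by elimination or Cramer's rule, determinant = 1100) gives (3, 4, 6).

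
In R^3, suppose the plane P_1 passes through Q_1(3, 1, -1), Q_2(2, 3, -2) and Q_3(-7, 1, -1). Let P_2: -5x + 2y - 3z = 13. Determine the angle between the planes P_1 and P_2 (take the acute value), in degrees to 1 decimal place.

Q_1Q_2 = (-1, 2, -1), Q_1Q_3 = (-10, 0, 0); a normal to P_1 is Q_1Q_2 × Q_1Q_3 = (0, 10, 20).
Using Q_1: P_1 has equation 10y + 20z = -10.
cos θ = |n₁·n₂| / (|n₁||n₂|) = |-40| / (√500 · √38).
θ = arccos(0.29019) ≈ 73.1°.

73.1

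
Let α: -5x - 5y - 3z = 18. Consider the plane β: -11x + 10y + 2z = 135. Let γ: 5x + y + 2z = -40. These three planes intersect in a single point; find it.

(-7, 7, -6)

Solving the 3×3 linear system -5x - 5y - 3z = 18, -11x + 10y + 2z = 135, 5x + y + 2z = -40 (e.g. by elimination or Cramer's rule, determinant = -67) gives (-7, 7, -6).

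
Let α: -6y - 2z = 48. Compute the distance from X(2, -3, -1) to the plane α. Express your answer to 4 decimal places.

4.4272

n·X − d = (0)·(2) + (-6)·(-3) + (-2)·(-1) − 48 = -28; |n| = √40.
Distance = |-28| / √40 = 28/√40 ≈ 4.4272.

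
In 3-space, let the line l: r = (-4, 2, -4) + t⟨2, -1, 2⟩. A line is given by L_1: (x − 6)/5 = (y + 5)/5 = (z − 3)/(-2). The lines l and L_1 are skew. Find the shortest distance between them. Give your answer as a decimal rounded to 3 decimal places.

L_1 has direction (5, 5, -2) through (6, -5, 3).
Common perpendicular direction n = (2, -1, 2) × (5, 5, -2) = (-8, 14, 15).
With w = (6, -5, 3) − (-4, 2, -4) = (10, -7, 7), w · n = -73.
Distance = |w · n| / |n| = |-73| / √485 ≈ 3.315.

3.315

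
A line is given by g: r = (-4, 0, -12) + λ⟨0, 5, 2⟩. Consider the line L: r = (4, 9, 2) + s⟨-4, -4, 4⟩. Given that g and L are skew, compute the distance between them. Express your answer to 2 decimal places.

Common perpendicular direction n = (0, 5, 2) × (-4, -4, 4) = (28, -8, 20).
With w = (4, 9, 2) − (-4, 0, -12) = (8, 9, 14), w · n = 432.
Distance = |w · n| / |n| = |432| / √1248 ≈ 12.23.

12.23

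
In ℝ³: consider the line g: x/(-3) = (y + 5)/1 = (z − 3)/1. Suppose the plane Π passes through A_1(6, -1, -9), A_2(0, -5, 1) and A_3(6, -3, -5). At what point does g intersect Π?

g has direction (-3, 1, 1) through (0, -5, 3).
A_1A_2 = (-6, -4, 10), A_1A_3 = (0, -2, 4); a normal to Π is A_1A_2 × A_1A_3 = (4, 24, 12).
Using A_1: Π has equation 4x + 24y + 12z = -108.
Substitute r = (0, -5, 3) + t(-3, 1, 1) into the plane: -84 + 24t = -108, so t = -1.
Intersection: (0, -5, 3) + (-1)·(-3, 1, 1) = (3, -6, 2).

(3, -6, 2)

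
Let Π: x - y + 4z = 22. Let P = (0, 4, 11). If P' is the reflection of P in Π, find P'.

λ = (n·P − d)/|n|² = (40 − 22)/18 = 1.
Reflection = P − 2λn = (0, 4, 11) − 2·(1, -1, 4) = (-2, 6, 3).

(-2, 6, 3)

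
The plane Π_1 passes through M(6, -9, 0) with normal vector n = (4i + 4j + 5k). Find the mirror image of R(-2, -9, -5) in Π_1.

Π_1: n·r = n·M gives 4x + 4y + 5z = -12.
λ = (n·R − d)/|n|² = (-69 − (-12))/57 = -1.
Reflection = R − 2λn = (-2, -9, -5) − (-2)·(4, 4, 5) = (6, -1, 5).

(6, -1, 5)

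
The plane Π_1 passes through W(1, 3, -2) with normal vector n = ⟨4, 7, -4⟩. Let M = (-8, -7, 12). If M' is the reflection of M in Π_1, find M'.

(8, 21, -4)

Π_1: n·r = n·W gives 4x + 7y - 4z = 33.
λ = (n·M − d)/|n|² = (-129 − 33)/81 = -2.
Reflection = M − 2λn = (-8, -7, 12) − (-4)·(4, 7, -4) = (8, 21, -4).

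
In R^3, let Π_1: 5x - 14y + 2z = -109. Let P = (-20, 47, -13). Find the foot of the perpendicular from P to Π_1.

(-5, 5, -7)

Foot = P − λn with λ = (n·P − d)/|n|² = (-784 − (-109))/225 = -3.
Foot = (-20, 47, -13) − (-3)·(5, -14, 2) = (-5, 5, -7).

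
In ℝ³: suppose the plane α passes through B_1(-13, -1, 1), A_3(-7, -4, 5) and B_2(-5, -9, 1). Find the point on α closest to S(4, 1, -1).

B_1A_3 = (6, -3, 4), B_1B_2 = (8, -8, 0); a normal to α is B_1A_3 × B_1B_2 = (32, 32, -24).
Using B_1: α has equation 32x + 32y - 24z = -472.
Foot = S − λn with λ = (n·S − d)/|n|² = (184 − (-472))/2624 = 1/4.
Foot = (4, 1, -1) − (1/4)·(32, 32, -24) = (-4, -7, 5).

(-4, -7, 5)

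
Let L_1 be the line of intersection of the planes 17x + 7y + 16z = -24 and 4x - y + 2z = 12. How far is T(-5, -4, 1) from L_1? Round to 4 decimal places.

6.4762

Direction of L_1: (17, 7, 16) × (4, -1, 2) = (30, 30, -45).
A point on L_1: solving the two plane equations with x = 2 gives (2, -6, -1).
Taking (2, -6, -1) on L_1 with direction v = (30, 30, -45): w = T − (2, -6, -1) = (-7, 2, 2), and w × v = (-150, -255, -270).
Distance = |w × v| / |v| = √160425 / √3825 ≈ 6.4762.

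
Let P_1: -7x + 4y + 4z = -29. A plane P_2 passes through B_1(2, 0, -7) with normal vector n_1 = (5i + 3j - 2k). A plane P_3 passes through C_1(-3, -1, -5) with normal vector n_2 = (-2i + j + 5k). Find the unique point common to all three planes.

P_2: n_1·r = n_1·B_1 gives 5x + 3y - 2z = 24.
P_3: n_2·r = n_2·C_1 gives -2x + y + 5z = -20.
Solving the 3×3 linear system -7x + 4y + 4z = -29, 5x + 3y - 2z = 24, -2x + y + 5z = -20 (e.g. by elimination or Cramer's rule, determinant = -159) gives (3, 1, -3).

(3, 1, -3)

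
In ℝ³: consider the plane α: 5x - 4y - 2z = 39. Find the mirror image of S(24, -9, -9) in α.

(-6, 15, 3)

λ = (n·S − d)/|n|² = (174 − 39)/45 = 3.
Reflection = S − 2λn = (24, -9, -9) − 6·(5, -4, -2) = (-6, 15, 3).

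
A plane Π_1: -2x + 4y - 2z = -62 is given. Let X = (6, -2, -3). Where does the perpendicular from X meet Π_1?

Foot = X − λn with λ = (n·X − d)/|n|² = (-14 − (-62))/24 = 2.
Foot = (6, -2, -3) − 2·(-2, 4, -2) = (10, -10, 1).

(10, -10, 1)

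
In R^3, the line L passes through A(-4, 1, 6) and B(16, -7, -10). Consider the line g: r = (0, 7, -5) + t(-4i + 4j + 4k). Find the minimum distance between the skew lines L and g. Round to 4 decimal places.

8.2851

A direction vector for L is B − A = (20, -8, -16).
Common perpendicular direction n = (20, -8, -16) × (-4, 4, 4) = (32, -16, 48).
With w = (0, 7, -5) − (-4, 1, 6) = (4, 6, -11), w · n = -496.
Distance = |w · n| / |n| = |-496| / √3584 ≈ 8.2851.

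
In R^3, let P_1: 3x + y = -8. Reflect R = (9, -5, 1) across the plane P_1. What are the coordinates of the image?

λ = (n·R − d)/|n|² = (22 − (-8))/10 = 3.
Reflection = R − 2λn = (9, -5, 1) − 6·(3, 1, 0) = (-9, -11, 1).

(-9, -11, 1)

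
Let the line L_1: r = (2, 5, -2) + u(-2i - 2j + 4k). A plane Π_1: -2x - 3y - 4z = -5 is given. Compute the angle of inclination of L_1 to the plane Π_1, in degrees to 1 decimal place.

sin θ = |n·v| / (|n||v|) = |-6| / (√29 · √24) = 0.22743.
θ ≈ 13.1°.

13.1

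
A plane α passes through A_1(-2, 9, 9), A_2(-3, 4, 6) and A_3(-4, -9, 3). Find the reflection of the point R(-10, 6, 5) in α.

A_1A_2 = (-1, -5, -3), A_1A_3 = (-2, -18, -6); a normal to α is A_1A_2 × A_1A_3 = (-24, 0, 8).
Using A_1: α has equation -24x + 8z = 120.
λ = (n·R − d)/|n|² = (280 − 120)/640 = 1/4.
Reflection = R − 2λn = (-10, 6, 5) − (1/2)·(-24, 0, 8) = (2, 6, 1).

(2, 6, 1)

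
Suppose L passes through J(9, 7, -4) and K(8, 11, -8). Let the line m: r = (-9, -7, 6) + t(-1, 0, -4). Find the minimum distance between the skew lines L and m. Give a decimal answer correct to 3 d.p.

A direction vector for L is K − J = (-1, 4, -4).
Common perpendicular direction n = (-1, 4, -4) × (-1, 0, -4) = (-16, 0, 4).
With w = (-9, -7, 6) − (9, 7, -4) = (-18, -14, 10), w · n = 328.
Distance = |w · n| / |n| = |328| / √272 ≈ 19.888.

19.888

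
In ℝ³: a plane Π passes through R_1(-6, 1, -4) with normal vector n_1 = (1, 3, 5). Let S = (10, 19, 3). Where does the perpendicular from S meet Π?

Π: n_1·r = n_1·R_1 gives x + 3y + 5z = -23.
Foot = S − λn with λ = (n·S − d)/|n|² = (82 − (-23))/35 = 3.
Foot = (10, 19, 3) − 3·(1, 3, 5) = (7, 10, -12).

(7, 10, -12)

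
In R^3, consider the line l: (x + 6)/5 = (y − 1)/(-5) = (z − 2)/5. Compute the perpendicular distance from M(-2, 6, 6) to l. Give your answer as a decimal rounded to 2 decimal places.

7.35

l has direction (5, -5, 5) through (-6, 1, 2).
Taking (-6, 1, 2) on l with direction v = (5, -5, 5): w = M − (-6, 1, 2) = (4, 5, 4), and w × v = (45, 0, -45).
Distance = |w × v| / |v| = √4050 / √75 ≈ 7.35.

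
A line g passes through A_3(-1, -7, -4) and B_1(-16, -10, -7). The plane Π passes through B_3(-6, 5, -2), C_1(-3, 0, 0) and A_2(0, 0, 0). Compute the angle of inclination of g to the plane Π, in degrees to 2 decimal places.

A direction vector for g is B_1 − A_3 = (-15, -3, -3).
B_3C_1 = (3, -5, 2), B_3A_2 = (6, -5, 2); a normal to Π is B_3C_1 × B_3A_2 = (0, 6, 15).
Using B_3: Π has equation 6y + 15z = 0.
sin θ = |n·v| / (|n||v|) = |-63| / (√261 · √243) = 0.25016.
θ ≈ 14.49°.

14.49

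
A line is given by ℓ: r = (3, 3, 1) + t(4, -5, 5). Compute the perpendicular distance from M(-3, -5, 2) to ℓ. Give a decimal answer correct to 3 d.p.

Taking (3, 3, 1) on ℓ with direction v = (4, -5, 5): w = M − (3, 3, 1) = (-6, -8, 1), and w × v = (-35, 34, 62).
Distance = |w × v| / |v| = √6225 / √66 ≈ 9.712.

9.712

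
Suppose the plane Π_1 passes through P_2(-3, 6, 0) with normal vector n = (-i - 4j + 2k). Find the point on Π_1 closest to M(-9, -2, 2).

(-7, 6, -2)

Π_1: n·r = n·P_2 gives -x - 4y + 2z = -21.
Foot = M − λn with λ = (n·M − d)/|n|² = (21 − (-21))/21 = 2.
Foot = (-9, -2, 2) − 2·(-1, -4, 2) = (-7, 6, -2).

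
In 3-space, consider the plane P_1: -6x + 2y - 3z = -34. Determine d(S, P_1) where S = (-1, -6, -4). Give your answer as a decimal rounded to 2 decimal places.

n·S − d = (-6)·(-1) + (2)·(-6) + (-3)·(-4) − (-34) = 40; |n| = √49.
Distance = |40| / √49 = 40/√49 ≈ 5.71.

5.71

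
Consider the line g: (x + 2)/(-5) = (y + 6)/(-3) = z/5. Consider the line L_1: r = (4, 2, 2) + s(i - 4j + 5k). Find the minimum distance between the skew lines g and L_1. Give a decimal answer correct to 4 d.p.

8.2871

g has direction (-5, -3, 5) through (-2, -6, 0).
Common perpendicular direction n = (-5, -3, 5) × (1, -4, 5) = (5, 30, 23).
With w = (4, 2, 2) − (-2, -6, 0) = (6, 8, 2), w · n = 316.
Distance = |w · n| / |n| = |316| / √1454 ≈ 8.2871.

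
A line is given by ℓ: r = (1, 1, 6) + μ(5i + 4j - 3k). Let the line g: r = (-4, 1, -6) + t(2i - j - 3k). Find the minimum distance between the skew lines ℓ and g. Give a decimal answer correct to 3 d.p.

Common perpendicular direction n = (5, 4, -3) × (2, -1, -3) = (-15, 9, -13).
With w = (-4, 1, -6) − (1, 1, 6) = (-5, 0, -12), w · n = 231.
Distance = |w · n| / |n| = |231| / √475 ≈ 10.599.

10.599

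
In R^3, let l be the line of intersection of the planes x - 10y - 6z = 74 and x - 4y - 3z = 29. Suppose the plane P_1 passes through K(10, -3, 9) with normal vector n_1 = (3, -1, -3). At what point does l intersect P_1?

(2, -9, 3)

Direction of l: (1, -10, -6) × (1, -4, -3) = (6, -3, 6).
A point on l: solving the two plane equations with x = 4 gives (4, -10, 5).
P_1: n_1·r = n_1·K gives 3x - y - 3z = 6.
Substitute r = (4, -10, 5) + t(6, -3, 6) into the plane: 7 + 3t = 6, so t = -1/3.
Intersection: (4, -10, 5) + (-1/3)·(6, -3, 6) = (2, -9, 3).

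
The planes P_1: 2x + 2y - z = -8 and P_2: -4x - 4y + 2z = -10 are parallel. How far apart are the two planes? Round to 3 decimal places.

4.333

Rescale P_2 by 1/(-2): 2x + 2y - z = 5. Then distance = |-8 − 5| / √9 ≈ 4.333.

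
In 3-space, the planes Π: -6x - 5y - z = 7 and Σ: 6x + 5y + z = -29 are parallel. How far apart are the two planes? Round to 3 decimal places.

2.794

Rescale Σ by 1/(-1): -6x - 5y - z = 29. Then distance = |7 − 29| / √62 ≈ 2.794.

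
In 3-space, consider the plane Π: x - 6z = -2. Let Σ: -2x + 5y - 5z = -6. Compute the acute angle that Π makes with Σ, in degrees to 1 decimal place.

51.2

cos θ = |n₁·n₂| / (|n₁||n₂|) = |28| / (√37 · √54).
θ = arccos(0.62641) ≈ 51.2°.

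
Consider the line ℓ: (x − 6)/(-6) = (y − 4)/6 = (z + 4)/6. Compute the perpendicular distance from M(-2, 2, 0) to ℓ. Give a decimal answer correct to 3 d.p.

ℓ has direction (-6, 6, 6) through (6, 4, -4).
Taking (6, 4, -4) on ℓ with direction v = (-6, 6, 6): w = M − (6, 4, -4) = (-8, -2, 4), and w × v = (-36, 24, -60).
Distance = |w × v| / |v| = √5472 / √108 ≈ 7.118.

7.118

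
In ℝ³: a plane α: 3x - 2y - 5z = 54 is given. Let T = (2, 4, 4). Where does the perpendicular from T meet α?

(8, 0, -6)

Foot = T − λn with λ = (n·T − d)/|n|² = (-22 − 54)/38 = -2.
Foot = (2, 4, 4) − (-2)·(3, -2, -5) = (8, 0, -6).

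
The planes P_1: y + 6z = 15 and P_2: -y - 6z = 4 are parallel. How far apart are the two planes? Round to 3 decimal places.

3.124

Rescale P_2 by 1/(-1): y + 6z = -4. Then distance = |15 − (-4)| / √37 ≈ 3.124.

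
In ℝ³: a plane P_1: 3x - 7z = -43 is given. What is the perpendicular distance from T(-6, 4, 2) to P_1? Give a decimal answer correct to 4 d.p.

n·T − d = (3)·(-6) + (0)·(4) + (-7)·(2) − (-43) = 11; |n| = √58.
Distance = |11| / √58 = 11/√58 ≈ 1.4444.

1.4444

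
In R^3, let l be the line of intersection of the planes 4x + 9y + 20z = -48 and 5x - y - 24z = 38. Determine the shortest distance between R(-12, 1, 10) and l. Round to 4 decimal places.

Direction of l: (4, 9, 20) × (5, -1, -24) = (-196, 196, -49).
A point on l: solving the two plane equations with x = -6 gives (-6, 4, -3).
Taking (-6, 4, -3) on l with direction v = (-196, 196, -49): w = R − (-6, 4, -3) = (-6, -3, 13), and w × v = (-2401, -2842, -1764).
Distance = |w × v| / |v| = √16953461 / √79233 ≈ 14.6277.

14.6277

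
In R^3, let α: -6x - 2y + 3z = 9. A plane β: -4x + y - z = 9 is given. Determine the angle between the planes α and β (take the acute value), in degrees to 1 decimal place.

cos θ = |n₁·n₂| / (|n₁||n₂|) = |19| / (√49 · √18).
θ = arccos(0.63976) ≈ 50.2°.

50.2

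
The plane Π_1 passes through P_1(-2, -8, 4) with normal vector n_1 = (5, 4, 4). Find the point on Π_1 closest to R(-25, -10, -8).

(-10, 2, 4)

Π_1: n_1·r = n_1·P_1 gives 5x + 4y + 4z = -26.
Foot = R − λn with λ = (n·R − d)/|n|² = (-197 − (-26))/57 = -3.
Foot = (-25, -10, -8) − (-3)·(5, 4, 4) = (-10, 2, 4).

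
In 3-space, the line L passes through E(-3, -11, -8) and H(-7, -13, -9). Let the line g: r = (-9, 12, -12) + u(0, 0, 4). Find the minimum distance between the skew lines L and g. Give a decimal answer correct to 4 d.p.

A direction vector for L is H − E = (-4, -2, -1).
Common perpendicular direction n = (-4, -2, -1) × (0, 0, 4) = (-8, 16, 0).
With w = (-9, 12, -12) − (-3, -11, -8) = (-6, 23, -4), w · n = 416.
Distance = |w · n| / |n| = |416| / √320 ≈ 23.2551.

23.2551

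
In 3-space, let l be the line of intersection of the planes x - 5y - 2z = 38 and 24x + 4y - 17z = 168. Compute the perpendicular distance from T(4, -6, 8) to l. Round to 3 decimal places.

8.038

Direction of l: (1, -5, -2) × (24, 4, -17) = (93, -31, 124).
A point on l: solving the two plane equations with x = 8 gives (8, -6, 0).
Taking (8, -6, 0) on l with direction v = (93, -31, 124): w = T − (8, -6, 0) = (-4, 0, 8), and w × v = (248, 1240, 124).
Distance = |w × v| / |v| = √1614480 / √24986 ≈ 8.038.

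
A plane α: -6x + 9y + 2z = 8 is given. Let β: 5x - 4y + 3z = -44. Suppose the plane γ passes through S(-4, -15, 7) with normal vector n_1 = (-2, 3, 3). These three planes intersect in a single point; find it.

(-4, 0, -8)

γ: n_1·r = n_1·S gives -2x + 3y + 3z = -16.
Solving the 3×3 linear system -6x + 9y + 2z = 8, 5x - 4y + 3z = -44, -2x + 3y + 3z = -16 (e.g. by elimination or Cramer's rule, determinant = -49) gives (-4, 0, -8).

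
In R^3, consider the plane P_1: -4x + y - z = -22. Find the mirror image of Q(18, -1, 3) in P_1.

λ = (n·Q − d)/|n|² = (-76 − (-22))/18 = -3.
Reflection = Q − 2λn = (18, -1, 3) − (-6)·(-4, 1, -1) = (-6, 5, -3).

(-6, 5, -3)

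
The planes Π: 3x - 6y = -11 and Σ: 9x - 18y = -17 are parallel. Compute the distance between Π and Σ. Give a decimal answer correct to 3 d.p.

0.795

Rescale Σ by 1/3: 3x - 6y = -17/3. Then distance = |-11 − (-17/3)| / √45 ≈ 0.795.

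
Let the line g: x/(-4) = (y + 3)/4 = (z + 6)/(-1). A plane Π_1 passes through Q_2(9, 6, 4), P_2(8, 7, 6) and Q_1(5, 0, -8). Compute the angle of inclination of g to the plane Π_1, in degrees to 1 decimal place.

g has direction (-4, 4, -1) through (0, -3, -6).
Q_2P_2 = (-1, 1, 2), Q_2Q_1 = (-4, -6, -12); a normal to Π_1 is Q_2P_2 × Q_2Q_1 = (0, -20, 10).
Using Q_2: Π_1 has equation -20y + 10z = -80.
sin θ = |n·v| / (|n||v|) = |-90| / (√500 · √33) = 0.70065.
θ ≈ 44.5°.

44.5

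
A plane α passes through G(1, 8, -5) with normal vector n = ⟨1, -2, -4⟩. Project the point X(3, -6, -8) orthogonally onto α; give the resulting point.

α: n·r = n·G gives x - 2y - 4z = 5.
Foot = X − λn with λ = (n·X − d)/|n|² = (47 − 5)/21 = 2.
Foot = (3, -6, -8) − 2·(1, -2, -4) = (1, -2, 0).

(1, -2, 0)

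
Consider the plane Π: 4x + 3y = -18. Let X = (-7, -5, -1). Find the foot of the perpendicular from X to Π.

Foot = X − λn with λ = (n·X − d)/|n|² = (-43 − (-18))/25 = -1.
Foot = (-7, -5, -1) − (-1)·(4, 3, 0) = (-3, -2, -1).

(-3, -2, -1)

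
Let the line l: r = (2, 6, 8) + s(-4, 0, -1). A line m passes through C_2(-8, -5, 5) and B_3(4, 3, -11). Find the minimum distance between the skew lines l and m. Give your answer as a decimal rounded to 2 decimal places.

A direction vector for m is B_3 − C_2 = (12, 8, -16).
Common perpendicular direction n = (-4, 0, -1) × (12, 8, -16) = (8, -76, -32).
With w = (-8, -5, 5) − (2, 6, 8) = (-10, -11, -3), w · n = 852.
Distance = |w · n| / |n| = |852| / √6864 ≈ 10.28.

10.28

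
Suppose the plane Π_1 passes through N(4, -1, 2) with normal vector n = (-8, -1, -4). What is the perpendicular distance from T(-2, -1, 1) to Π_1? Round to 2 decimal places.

Π_1: n·r = n·N gives -8x - y - 4z = -39.
n·T − d = (-8)·(-2) + (-1)·(-1) + (-4)·(1) − (-39) = 52; |n| = √81.
Distance = |52| / √81 = 52/√81 ≈ 5.78.

5.78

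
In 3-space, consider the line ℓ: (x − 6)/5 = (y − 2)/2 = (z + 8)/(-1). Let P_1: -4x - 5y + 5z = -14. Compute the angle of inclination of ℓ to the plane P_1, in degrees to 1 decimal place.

51.9

ℓ has direction (5, 2, -1) through (6, 2, -8).
sin θ = |n·v| / (|n||v|) = |-35| / (√66 · √30) = 0.78657.
θ ≈ 51.9°.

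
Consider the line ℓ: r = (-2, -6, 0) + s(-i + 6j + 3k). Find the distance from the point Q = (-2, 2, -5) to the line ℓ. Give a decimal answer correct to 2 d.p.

8.08

Taking (-2, -6, 0) on ℓ with direction v = (-1, 6, 3): w = Q − (-2, -6, 0) = (0, 8, -5), and w × v = (54, 5, 8).
Distance = |w × v| / |v| = √3005 / √46 ≈ 8.08.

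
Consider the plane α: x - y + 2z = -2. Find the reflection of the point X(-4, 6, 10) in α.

λ = (n·X − d)/|n|² = (10 − (-2))/6 = 2.
Reflection = X − 2λn = (-4, 6, 10) − 4·(1, -1, 2) = (-8, 10, 2).

(-8, 10, 2)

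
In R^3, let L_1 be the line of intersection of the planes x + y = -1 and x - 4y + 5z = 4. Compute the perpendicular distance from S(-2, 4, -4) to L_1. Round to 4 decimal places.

Direction of L_1: (1, 1, 0) × (1, -4, 5) = (5, -5, -5).
A point on L_1: solving the two plane equations with x = 2 gives (2, -3, -2).
Taking (2, -3, -2) on L_1 with direction v = (5, -5, -5): w = S − (2, -3, -2) = (-4, 7, -2), and w × v = (-45, -30, -15).
Distance = |w × v| / |v| = √3150 / √75 ≈ 6.4807.

6.4807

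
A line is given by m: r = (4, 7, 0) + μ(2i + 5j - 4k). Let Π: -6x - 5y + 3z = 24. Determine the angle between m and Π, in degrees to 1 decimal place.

60.8

sin θ = |n·v| / (|n||v|) = |-49| / (√70 · √45) = 0.87305.
θ ≈ 60.8°.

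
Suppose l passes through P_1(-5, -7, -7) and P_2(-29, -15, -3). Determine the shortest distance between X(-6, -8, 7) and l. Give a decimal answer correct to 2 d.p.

A direction vector for l is P_2 − P_1 = (-24, -8, 4).
Taking (-5, -7, -7) on l with direction v = (-24, -8, 4): w = X − (-5, -7, -7) = (-1, -1, 14), and w × v = (108, -332, -16).
Distance = |w × v| / |v| = √122144 / √656 ≈ 13.65.

13.65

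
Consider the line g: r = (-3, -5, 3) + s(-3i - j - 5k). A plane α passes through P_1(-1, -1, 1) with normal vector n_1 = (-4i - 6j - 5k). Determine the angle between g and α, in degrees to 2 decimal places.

55.92

α: n_1·r = n_1·P_1 gives -4x - 6y - 5z = 5.
sin θ = |n·v| / (|n||v|) = |43| / (√77 · √35) = 0.82830.
θ ≈ 55.92°.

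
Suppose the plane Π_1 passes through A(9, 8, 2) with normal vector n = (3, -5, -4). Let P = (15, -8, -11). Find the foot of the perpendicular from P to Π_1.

Π_1: n·r = n·A gives 3x - 5y - 4z = -21.
Foot = P − λn with λ = (n·P − d)/|n|² = (129 − (-21))/50 = 3.
Foot = (15, -8, -11) − 3·(3, -5, -4) = (6, 7, 1).

(6, 7, 1)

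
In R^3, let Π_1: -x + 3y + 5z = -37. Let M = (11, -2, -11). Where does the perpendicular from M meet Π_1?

Foot = M − λn with λ = (n·M − d)/|n|² = (-72 − (-37))/35 = -1.
Foot = (11, -2, -11) − (-1)·(-1, 3, 5) = (10, 1, -6).

(10, 1, -6)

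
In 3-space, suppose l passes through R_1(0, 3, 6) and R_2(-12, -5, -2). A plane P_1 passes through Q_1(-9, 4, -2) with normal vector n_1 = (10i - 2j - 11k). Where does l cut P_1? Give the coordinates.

A direction vector for l is R_2 − R_1 = (-12, -8, -8).
P_1: n_1·r = n_1·Q_1 gives 10x - 2y - 11z = -76.
Substitute r = (0, 3, 6) + t(-12, -8, -8) into the plane: -72 + (-16)t = -76, so t = 1/4.
Intersection: (0, 3, 6) + (1/4)·(-12, -8, -8) = (-3, 1, 4).

(-3, 1, 4)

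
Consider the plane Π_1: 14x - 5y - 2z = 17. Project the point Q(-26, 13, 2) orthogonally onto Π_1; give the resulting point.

(2, 3, -2)

Foot = Q − λn with λ = (n·Q − d)/|n|² = (-433 − 17)/225 = -2.
Foot = (-26, 13, 2) − (-2)·(14, -5, -2) = (2, 3, -2).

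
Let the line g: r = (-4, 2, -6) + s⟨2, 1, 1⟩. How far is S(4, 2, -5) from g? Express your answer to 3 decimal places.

Taking (-4, 2, -6) on g with direction v = (2, 1, 1): w = S − (-4, 2, -6) = (8, 0, 1), and w × v = (-1, -6, 8).
Distance = |w × v| / |v| = √101 / √6 ≈ 4.103.

4.103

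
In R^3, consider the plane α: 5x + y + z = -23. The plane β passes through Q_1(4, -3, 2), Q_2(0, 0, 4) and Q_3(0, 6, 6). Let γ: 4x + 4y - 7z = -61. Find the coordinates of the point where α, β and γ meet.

Q_1Q_2 = (-4, 3, 2), Q_1Q_3 = (-4, 9, 4); a normal to β is Q_1Q_2 × Q_1Q_3 = (-6, 8, -24).
Using Q_1: β has equation -6x + 8y - 24z = -96.
Solving the 3×3 linear system 5x + y + z = -23, -6x + 8y - 24z = -96, 4x + 4y - 7z = -61 (e.g. by elimination or Cramer's rule, determinant = 6) gives (-4, -6, 3).

(-4, -6, 3)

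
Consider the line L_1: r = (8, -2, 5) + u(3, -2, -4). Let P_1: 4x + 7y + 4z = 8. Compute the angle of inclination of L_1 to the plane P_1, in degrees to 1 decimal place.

21.8

sin θ = |n·v| / (|n||v|) = |-18| / (√81 · √29) = 0.37139.
θ ≈ 21.8°.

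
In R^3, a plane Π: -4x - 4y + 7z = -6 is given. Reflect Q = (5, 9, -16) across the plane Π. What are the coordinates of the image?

(-11, -7, 12)

λ = (n·Q − d)/|n|² = (-168 − (-6))/81 = -2.
Reflection = Q − 2λn = (5, 9, -16) − (-4)·(-4, -4, 7) = (-11, -7, 12).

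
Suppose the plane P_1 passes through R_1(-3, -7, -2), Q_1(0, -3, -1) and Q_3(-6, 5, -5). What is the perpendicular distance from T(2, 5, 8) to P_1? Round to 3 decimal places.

R_1Q_1 = (3, 4, 1), R_1Q_3 = (-3, 12, -3); a normal to P_1 is R_1Q_1 × R_1Q_3 = (-24, 6, 48).
Using R_1: P_1 has equation -24x + 6y + 48z = -66.
n·T − d = (-24)·(2) + (6)·(5) + (48)·(8) − (-66) = 432; |n| = √2916.
Distance = |432| / √2916 = 432/√2916 ≈ 8.000.

8.000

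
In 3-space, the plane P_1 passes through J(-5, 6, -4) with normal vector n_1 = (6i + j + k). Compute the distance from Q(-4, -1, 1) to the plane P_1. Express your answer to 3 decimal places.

P_1: n_1·r = n_1·J gives 6x + y + z = -28.
n·Q − d = (6)·(-4) + (1)·(-1) + (1)·(1) − (-28) = 4; |n| = √38.
Distance = |4| / √38 = 4/√38 ≈ 0.649.

0.649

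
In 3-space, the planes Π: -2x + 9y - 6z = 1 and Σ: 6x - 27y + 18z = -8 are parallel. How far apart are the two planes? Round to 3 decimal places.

0.152

Rescale Σ by 1/(-3): -2x + 9y - 6z = 8/3. Then distance = |1 − (8/3)| / √121 ≈ 0.152.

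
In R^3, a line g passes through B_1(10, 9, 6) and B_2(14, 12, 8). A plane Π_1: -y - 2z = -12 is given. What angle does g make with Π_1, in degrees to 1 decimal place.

A direction vector for g is B_2 − B_1 = (4, 3, 2).
sin θ = |n·v| / (|n||v|) = |-7| / (√5 · √29) = 0.58132.
θ ≈ 35.5°.

35.5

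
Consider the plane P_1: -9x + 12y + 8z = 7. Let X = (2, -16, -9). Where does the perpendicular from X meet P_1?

(-7, -4, -1)

Foot = X − λn with λ = (n·X − d)/|n|² = (-282 − 7)/289 = -1.
Foot = (2, -16, -9) − (-1)·(-9, 12, 8) = (-7, -4, -1).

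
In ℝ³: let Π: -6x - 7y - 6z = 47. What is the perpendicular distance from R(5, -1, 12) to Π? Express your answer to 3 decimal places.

12.909

n·R − d = (-6)·(5) + (-7)·(-1) + (-6)·(12) − 47 = -142; |n| = √121.
Distance = |-142| / √121 = 142/√121 ≈ 12.909.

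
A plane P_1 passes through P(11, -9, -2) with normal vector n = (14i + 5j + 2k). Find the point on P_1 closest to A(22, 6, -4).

P_1: n·r = n·P gives 14x + 5y + 2z = 105.
Foot = A − λn with λ = (n·A − d)/|n|² = (330 − 105)/225 = 1.
Foot = (22, 6, -4) − 1·(14, 5, 2) = (8, 1, -6).

(8, 1, -6)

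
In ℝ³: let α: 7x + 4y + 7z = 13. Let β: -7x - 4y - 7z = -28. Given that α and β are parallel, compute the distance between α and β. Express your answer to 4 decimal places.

1.4049

Rescale β by 1/(-1): 7x + 4y + 7z = 28. Then distance = |13 − 28| / √114 ≈ 1.4049.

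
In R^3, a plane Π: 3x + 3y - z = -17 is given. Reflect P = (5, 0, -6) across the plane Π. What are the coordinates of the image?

λ = (n·P − d)/|n|² = (21 − (-17))/19 = 2.
Reflection = P − 2λn = (5, 0, -6) − 4·(3, 3, -1) = (-7, -12, -2).

(-7, -12, -2)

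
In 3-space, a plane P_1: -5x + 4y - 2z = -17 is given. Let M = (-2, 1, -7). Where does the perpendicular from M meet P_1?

Foot = M − λn with λ = (n·M − d)/|n|² = (28 − (-17))/45 = 1.
Foot = (-2, 1, -7) − 1·(-5, 4, -2) = (3, -3, -5).

(3, -3, -5)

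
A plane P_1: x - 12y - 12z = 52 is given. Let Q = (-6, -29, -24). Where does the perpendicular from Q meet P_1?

(-8, -5, 0)

Foot = Q − λn with λ = (n·Q − d)/|n|² = (630 − 52)/289 = 2.
Foot = (-6, -29, -24) − 2·(1, -12, -12) = (-8, -5, 0).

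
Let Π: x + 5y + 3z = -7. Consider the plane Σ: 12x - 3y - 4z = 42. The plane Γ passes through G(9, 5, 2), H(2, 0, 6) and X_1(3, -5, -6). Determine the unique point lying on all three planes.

GH = (-7, -5, 4), GX_1 = (-6, -10, -8); a normal to Γ is GH × GX_1 = (80, -80, 40).
Using G: Γ has equation 80x - 80y + 40z = 400.
Solving the 3×3 linear system x + 5y + 3z = -7, 12x - 3y - 4z = 42, 80x - 80y + 40z = 400 (e.g. by elimination or Cramer's rule, determinant = -6600) gives (3, -2, 0).

(3, -2, 0)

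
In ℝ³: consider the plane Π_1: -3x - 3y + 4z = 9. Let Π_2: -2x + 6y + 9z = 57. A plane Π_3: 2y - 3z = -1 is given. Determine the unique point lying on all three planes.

Solving the 3×3 linear system -3x - 3y + 4z = 9, -2x + 6y + 9z = 57, 2y - 3z = -1 (e.g. by elimination or Cramer's rule, determinant = 110) gives (-3, 4, 3).

(-3, 4, 3)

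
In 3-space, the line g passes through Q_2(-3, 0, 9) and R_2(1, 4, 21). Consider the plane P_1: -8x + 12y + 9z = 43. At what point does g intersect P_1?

A direction vector for g is R_2 − Q_2 = (4, 4, 12).
Substitute r = (-3, 0, 9) + t(4, 4, 12) into the plane: 105 + 124t = 43, so t = -1/2.
Intersection: (-3, 0, 9) + (-1/2)·(4, 4, 12) = (-5, -2, 3).

(-5, -2, 3)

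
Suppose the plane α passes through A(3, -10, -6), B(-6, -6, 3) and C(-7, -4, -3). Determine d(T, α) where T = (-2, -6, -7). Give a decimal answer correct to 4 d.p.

AB = (-9, 4, 9), AC = (-10, 6, 3); a normal to α is AB × AC = (-42, -63, -14).
Using A: α has equation -42x - 63y - 14z = 588.
n·T − d = (-42)·(-2) + (-63)·(-6) + (-14)·(-7) − 588 = -28; |n| = √5929.
Distance = |-28| / √5929 = 28/√5929 ≈ 0.3636.

0.3636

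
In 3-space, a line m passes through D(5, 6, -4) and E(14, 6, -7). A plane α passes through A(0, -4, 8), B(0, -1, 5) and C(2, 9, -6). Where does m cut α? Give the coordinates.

A direction vector for m is E − D = (9, 0, -3).
AB = (0, 3, -3), AC = (2, 13, -14); a normal to α is AB × AC = (-3, -6, -6).
Using A: α has equation -3x - 6y - 6z = -24.
Substitute r = (5, 6, -4) + t(9, 0, -3) into the plane: -27 + (-9)t = -24, so t = -1/3.
Intersection: (5, 6, -4) + (-1/3)·(9, 0, -3) = (2, 6, -3).

(2, 6, -3)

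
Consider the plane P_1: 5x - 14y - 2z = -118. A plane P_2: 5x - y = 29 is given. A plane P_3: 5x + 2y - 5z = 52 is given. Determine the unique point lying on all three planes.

Solving the 3×3 linear system 5x - 14y - 2z = -118, 5x - y = 29, 5x + 2y - 5z = 52 (e.g. by elimination or Cramer's rule, determinant = -355) gives (8, 11, 2).

(8, 11, 2)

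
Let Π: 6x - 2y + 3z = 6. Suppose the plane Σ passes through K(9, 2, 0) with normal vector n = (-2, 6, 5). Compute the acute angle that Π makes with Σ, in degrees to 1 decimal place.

80.8

Σ: n·r = n·K gives -2x + 6y + 5z = -6.
cos θ = |n₁·n₂| / (|n₁||n₂|) = |-9| / (√49 · √65).
θ = arccos(0.15947) ≈ 80.8°.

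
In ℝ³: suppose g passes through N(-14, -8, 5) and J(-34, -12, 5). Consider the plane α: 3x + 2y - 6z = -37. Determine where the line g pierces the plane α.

A direction vector for g is J − N = (-20, -4, 0).
Substitute r = (-14, -8, 5) + t(-20, -4, 0) into the plane: -88 + (-68)t = -37, so t = -3/4.
Intersection: (-14, -8, 5) + (-3/4)·(-20, -4, 0) = (1, -5, 5).

(1, -5, 5)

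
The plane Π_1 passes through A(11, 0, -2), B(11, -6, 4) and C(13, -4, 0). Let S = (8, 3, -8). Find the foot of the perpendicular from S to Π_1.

(10, 5, -6)

AB = (0, -6, 6), AC = (2, -4, 2); a normal to Π_1 is AB × AC = (12, 12, 12).
Using A: Π_1 has equation 12x + 12y + 12z = 108.
Foot = S − λn with λ = (n·S − d)/|n|² = (36 − 108)/432 = -1/6.
Foot = (8, 3, -8) − (-1/6)·(12, 12, 12) = (10, 5, -6).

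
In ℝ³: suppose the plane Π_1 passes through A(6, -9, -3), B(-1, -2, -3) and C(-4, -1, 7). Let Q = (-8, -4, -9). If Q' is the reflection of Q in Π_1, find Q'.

(2, 6, -7)

AB = (-7, 7, 0), AC = (-10, 8, 10); a normal to Π_1 is AB × AC = (70, 70, 14).
Using A: Π_1 has equation 70x + 70y + 14z = -252.
λ = (n·Q − d)/|n|² = (-966 − (-252))/9996 = -1/14.
Reflection = Q − 2λn = (-8, -4, -9) − (-1/7)·(70, 70, 14) = (2, 6, -7).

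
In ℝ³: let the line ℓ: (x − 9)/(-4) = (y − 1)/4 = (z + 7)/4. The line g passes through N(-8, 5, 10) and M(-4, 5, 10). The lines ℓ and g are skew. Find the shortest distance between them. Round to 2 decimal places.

9.19

ℓ has direction (-4, 4, 4) through (9, 1, -7).
A direction vector for g is M − N = (4, 0, 0).
Common perpendicular direction n = (-4, 4, 4) × (4, 0, 0) = (0, 16, -16).
With w = (-8, 5, 10) − (9, 1, -7) = (-17, 4, 17), w · n = -208.
Distance = |w · n| / |n| = |-208| / √512 ≈ 9.19.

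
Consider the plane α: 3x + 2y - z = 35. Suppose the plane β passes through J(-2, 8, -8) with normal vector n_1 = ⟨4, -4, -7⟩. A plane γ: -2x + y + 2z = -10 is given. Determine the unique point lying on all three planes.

β: n_1·r = n_1·J gives 4x - 4y - 7z = 16.
Solving the 3×3 linear system 3x + 2y - z = 35, 4x - 4y - 7z = 16, -2x + y + 2z = -10 (e.g. by elimination or Cramer's rule, determinant = 13) gives (5, 8, -4).

(5, 8, -4)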